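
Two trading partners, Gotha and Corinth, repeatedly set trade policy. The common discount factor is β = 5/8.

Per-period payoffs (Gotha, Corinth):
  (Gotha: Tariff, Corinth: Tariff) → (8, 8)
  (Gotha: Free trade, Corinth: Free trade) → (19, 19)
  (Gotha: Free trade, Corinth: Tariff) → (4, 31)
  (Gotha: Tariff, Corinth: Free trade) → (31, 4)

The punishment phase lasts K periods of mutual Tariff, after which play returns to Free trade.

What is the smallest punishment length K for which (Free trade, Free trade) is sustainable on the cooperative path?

Need Σ_{k=1}^{K} β^k ≥ (31−19)/(19−8) = 1.0909 at β = 5/8.
At K = 2 the sum is 1.0156 < 1.0909; at K = 3 it is 1.2598 ≥ 1.0909.
So the minimum punishment length is K = 3.

3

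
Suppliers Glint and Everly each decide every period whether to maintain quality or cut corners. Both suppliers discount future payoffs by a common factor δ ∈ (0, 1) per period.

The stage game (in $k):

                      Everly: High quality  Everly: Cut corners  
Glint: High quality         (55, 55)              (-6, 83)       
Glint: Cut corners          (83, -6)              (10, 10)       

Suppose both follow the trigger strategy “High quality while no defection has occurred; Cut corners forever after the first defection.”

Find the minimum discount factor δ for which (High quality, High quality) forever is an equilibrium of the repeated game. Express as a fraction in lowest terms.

28/73

Cooperation forever yields 55 each period: 55/(1−δ).
Deviating yields 83 once, then 10 forever: 83 + 10δ/(1−δ).
No profitable deviation requires 55/(1−δ) ≥ 83 + 10δ/(1−δ).
Multiplying by (1−δ): 55 ≥ 83(1−δ) + 10δ = 83 − 73δ.
So 73δ ≥ 28, i.e. δ ≥ 28/73.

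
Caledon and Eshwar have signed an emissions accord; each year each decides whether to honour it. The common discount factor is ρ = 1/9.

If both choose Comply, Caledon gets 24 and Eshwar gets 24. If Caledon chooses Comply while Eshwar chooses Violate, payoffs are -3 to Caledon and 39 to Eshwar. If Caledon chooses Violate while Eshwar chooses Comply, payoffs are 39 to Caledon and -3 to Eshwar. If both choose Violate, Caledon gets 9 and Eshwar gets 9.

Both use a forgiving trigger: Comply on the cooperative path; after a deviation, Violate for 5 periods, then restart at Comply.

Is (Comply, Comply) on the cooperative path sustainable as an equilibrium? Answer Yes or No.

A one-shot deviation gives 39 now, then 9 for 5 periods, then back to 24.
Gain from deviating: (39−24) today; loss: (24−9) in each of the next 5 periods.
No-deviation condition: (24−9)(ρ+…+ρ^5) ≥ 39−24, i.e. ρ+…+ρ^5 ≥ 1.
At ρ = 1/9: ρ+…+ρ^5 = 0.1250 < 1.0000.
So cooperation is not sustainable.

No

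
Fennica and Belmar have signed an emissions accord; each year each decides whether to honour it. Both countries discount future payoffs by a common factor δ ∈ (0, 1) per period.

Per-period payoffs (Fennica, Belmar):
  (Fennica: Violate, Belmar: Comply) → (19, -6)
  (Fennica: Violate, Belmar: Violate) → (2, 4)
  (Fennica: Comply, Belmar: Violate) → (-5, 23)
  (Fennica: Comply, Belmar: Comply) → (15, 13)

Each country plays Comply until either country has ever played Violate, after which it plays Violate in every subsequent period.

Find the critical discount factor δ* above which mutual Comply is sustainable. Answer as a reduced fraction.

10/19

Fennica: cooperation gives 15 each period; deviation gives 19 once then 2 forever.
  15/(1−δ) ≥ 19 + 2δ/(1−δ) ⇒ δ ≥ 4/17.
Belmar: cooperation gives 13 each period; deviation gives 23 once then 4 forever.
  δ ≥ 10/19.
Both must hold, so the binding constraint is Belmar's: δ ≥ 10/19.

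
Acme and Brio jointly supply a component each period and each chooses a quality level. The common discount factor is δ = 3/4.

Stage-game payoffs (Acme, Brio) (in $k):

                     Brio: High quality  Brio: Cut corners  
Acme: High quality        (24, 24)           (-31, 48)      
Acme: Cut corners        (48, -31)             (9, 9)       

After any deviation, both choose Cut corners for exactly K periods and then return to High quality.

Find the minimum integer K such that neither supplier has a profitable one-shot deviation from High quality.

IC: δ(1−δ^K)/(1−δ) ≥ (48−24)/(24−9) = 8/5.
With δ = 3/4: need 1 − δ^K ≥ 8/5·(1−3/4)/(3/4), i.e. δ^K ≤ 0.4667.
Since (3/4)^2 = 0.5625 and (3/4)^3 = 0.4219, the smallest such K is 3.

3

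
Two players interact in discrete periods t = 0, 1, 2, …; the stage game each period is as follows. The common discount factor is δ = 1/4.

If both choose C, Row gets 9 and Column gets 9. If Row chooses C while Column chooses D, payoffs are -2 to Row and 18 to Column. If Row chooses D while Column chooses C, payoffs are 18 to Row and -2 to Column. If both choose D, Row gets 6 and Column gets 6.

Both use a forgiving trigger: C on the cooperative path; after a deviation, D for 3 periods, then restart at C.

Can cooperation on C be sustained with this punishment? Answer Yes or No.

No

IC: δ+…+δ^3 ≥ (18−9)/(9−6) = 3.
At δ = 1/4: partial sum = 0.3281 < 3.0000. Cooperation not sustainable.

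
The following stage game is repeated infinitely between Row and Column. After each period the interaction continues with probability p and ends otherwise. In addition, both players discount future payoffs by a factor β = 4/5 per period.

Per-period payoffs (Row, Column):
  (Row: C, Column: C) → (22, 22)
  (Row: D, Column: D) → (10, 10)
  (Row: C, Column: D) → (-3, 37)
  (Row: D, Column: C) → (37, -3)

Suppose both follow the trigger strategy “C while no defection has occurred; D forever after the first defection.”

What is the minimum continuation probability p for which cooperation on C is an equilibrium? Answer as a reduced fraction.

25/36

With continuation probability p and discount β, the effective per-period discount factor is βp.
Grim-trigger IC: βp ≥ (37−22)/(37−10) = 5/9.
So p ≥ (5/9)/(4/5) = 25/36.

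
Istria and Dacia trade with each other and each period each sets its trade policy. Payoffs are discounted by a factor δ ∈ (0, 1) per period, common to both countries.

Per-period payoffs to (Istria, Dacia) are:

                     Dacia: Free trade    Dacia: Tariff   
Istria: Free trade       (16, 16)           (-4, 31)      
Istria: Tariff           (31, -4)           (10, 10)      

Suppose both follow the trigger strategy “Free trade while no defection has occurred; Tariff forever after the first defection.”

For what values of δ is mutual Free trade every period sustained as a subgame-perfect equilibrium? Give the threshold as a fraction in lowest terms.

5/7

Under grim trigger the critical discount factor is (T−C)/(T−P) with T = 31, C = 16, P = 10.
δ* = (31−16)/(31−10) = 15/21 = 5/7.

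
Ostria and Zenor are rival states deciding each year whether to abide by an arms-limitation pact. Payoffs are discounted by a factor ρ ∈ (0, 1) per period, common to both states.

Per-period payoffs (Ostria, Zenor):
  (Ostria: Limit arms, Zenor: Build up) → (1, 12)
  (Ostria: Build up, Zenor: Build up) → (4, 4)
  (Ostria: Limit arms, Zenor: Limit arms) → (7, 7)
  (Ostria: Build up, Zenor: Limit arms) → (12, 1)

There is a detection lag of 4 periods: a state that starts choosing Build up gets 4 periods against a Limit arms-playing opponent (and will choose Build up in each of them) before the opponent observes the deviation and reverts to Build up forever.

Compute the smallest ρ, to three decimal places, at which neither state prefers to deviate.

Deviating for the 4 undetected periods gains 12−7 = 5 per period over cooperation, then loses 7−4 = 3 per period forever once punishment starts.
Gain: 5(1 + ρ + … + ρ^3); loss: 3·ρ^4/(1−ρ).
No profitable deviation ⇔ 5(1−ρ^4) ≤ 3·ρ^4, i.e. ρ^4 ≥ 5/(5+3) = 5/8.
Hence ρ ≥ (5/8)^(1/4) ≈ 0.889.

0.889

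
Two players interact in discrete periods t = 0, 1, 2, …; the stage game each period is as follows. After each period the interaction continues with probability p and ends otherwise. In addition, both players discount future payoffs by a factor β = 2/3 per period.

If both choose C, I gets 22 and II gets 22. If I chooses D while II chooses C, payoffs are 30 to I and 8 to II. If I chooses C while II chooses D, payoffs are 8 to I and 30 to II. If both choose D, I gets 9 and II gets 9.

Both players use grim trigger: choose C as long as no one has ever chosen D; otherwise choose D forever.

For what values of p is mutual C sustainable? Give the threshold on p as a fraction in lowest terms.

Expected continuation weight on next period's payoff is β·p = 2/3·p, which plays the role of the discount factor.
Cooperation requires 2/3·p ≥ (30−22)/(30−9) = 8/21, hence p ≥ 4/7.

4/7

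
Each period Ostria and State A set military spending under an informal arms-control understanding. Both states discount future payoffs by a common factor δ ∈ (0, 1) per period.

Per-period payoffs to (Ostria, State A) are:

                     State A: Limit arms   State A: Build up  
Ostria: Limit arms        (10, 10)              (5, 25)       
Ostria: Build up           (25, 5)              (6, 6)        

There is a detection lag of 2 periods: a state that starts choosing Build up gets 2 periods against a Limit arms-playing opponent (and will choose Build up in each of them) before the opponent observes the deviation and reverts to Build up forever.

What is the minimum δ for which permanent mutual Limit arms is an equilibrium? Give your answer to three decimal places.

0.889

A deviator earns 25 for 2 periods, then 6 forever; cooperating earns 10 forever. Multiplying the IC by (1−δ):
10 ≥ 25(1−δ^2) + 6δ^2, so 19·δ^2 ≥ 15 and δ^2 ≥ 15/19.
δ ≥ (15/19)^(1/2) ≈ 0.889.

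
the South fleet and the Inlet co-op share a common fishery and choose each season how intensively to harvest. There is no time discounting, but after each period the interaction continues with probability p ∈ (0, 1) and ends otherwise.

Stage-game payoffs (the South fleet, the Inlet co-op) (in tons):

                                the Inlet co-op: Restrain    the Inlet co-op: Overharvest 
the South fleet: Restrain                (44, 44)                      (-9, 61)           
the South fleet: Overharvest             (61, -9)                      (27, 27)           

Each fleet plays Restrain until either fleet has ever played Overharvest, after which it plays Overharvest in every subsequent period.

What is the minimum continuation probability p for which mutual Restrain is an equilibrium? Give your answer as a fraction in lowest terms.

1/2

With no time discounting, the continuation probability p plays the role of the discount factor.
Grim-trigger IC: 44/(1−p) ≥ 61 + 27p/(1−p) ⇒ p ≥ (61−44)/(61−27) = 1/2.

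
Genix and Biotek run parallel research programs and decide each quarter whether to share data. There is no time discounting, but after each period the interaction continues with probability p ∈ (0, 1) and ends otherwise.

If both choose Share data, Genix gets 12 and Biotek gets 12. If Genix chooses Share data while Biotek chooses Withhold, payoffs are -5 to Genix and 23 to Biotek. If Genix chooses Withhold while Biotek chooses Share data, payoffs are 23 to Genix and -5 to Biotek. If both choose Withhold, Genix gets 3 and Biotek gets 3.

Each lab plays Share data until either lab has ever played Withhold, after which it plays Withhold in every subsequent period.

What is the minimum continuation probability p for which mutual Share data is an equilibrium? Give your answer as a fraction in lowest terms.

11/20

With no time discounting, the continuation probability p plays the role of the discount factor.
Grim-trigger IC: 12/(1−p) ≥ 23 + 3p/(1−p) ⇒ p ≥ (23−12)/(23−3) = 11/20.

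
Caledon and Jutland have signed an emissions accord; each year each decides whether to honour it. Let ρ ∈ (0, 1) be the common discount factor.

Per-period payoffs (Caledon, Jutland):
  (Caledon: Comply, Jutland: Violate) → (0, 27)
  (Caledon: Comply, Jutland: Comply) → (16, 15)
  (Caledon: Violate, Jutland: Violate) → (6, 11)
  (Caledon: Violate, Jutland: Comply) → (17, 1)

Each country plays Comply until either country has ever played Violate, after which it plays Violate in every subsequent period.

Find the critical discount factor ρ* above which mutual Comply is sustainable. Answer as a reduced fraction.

3/4

Caledon's threshold: (17−16)/(17−6) = 1/11.
Jutland's threshold: (27−15)/(27−11) = 3/4.
1/11 < 3/4, so Jutland binds and ρ* = 3/4.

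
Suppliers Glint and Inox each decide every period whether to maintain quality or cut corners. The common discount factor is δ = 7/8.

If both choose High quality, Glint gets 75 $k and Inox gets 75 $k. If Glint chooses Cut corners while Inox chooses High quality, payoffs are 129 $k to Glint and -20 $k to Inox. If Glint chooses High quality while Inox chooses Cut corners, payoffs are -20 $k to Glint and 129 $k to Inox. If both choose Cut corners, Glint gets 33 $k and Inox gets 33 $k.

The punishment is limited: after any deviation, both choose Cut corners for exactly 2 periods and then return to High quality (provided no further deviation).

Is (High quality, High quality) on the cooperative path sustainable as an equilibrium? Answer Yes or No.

Yes

A one-shot deviation gives 129 now, then 33 for 2 periods, then back to 75.
Gain from deviating: (129−75) today; loss: (75−33) in each of the next 2 periods.
No-deviation condition: (75−33)(δ+…+δ^2) ≥ 129−75, i.e. δ+…+δ^2 ≥ 9/7.
At δ = 7/8: δ+…+δ^2 = 1.6406 ≥ 1.2857.
So cooperation is sustainable.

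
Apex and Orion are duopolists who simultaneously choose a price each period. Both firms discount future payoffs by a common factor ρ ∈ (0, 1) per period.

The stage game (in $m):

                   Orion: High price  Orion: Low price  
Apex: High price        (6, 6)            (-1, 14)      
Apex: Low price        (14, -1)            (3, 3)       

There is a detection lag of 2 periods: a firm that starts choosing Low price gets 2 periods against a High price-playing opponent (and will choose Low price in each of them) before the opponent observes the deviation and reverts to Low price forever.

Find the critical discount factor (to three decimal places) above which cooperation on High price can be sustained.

A deviator earns 14 for 2 periods, then 3 forever; cooperating earns 6 forever. Multiplying the IC by (1−ρ):
6 ≥ 14(1−ρ^2) + 3ρ^2, so 11·ρ^2 ≥ 8 and ρ^2 ≥ 8/11.
ρ ≥ (8/11)^(1/2) ≈ 0.853.

0.853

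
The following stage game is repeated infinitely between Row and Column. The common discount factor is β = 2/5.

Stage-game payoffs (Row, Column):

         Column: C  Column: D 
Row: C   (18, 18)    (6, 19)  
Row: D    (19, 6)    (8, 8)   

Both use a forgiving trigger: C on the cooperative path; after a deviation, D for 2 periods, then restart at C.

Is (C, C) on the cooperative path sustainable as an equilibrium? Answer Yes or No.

Yes

A one-shot deviation gives 19 now, then 8 for 2 periods, then back to 18.
Gain from deviating: (19−18) today; loss: (18−8) in each of the next 2 periods.
No-deviation condition: (18−8)(β+…+β^2) ≥ 19−18, i.e. β+…+β^2 ≥ 1/10.
At β = 2/5: β+…+β^2 = 0.5600 ≥ 0.1000.
So cooperation is sustainable.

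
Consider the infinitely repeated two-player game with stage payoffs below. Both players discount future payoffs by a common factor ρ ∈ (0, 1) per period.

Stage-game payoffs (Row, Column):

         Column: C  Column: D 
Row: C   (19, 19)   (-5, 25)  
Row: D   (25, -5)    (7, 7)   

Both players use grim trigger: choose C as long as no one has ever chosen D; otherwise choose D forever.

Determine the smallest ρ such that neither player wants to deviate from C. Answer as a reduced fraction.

One-period gain from deviating is 25 − 19 = 6. The loss is 19 − 7 = 12 in every subsequent period, with present value 12·ρ/(1−ρ).
Deviation is unprofitable when 12·ρ/(1−ρ) ≥ 6, i.e. ρ/(1−ρ) ≥ 1/2.
Equivalently ρ ≥ 6/(6+12) = 1/3.

1/3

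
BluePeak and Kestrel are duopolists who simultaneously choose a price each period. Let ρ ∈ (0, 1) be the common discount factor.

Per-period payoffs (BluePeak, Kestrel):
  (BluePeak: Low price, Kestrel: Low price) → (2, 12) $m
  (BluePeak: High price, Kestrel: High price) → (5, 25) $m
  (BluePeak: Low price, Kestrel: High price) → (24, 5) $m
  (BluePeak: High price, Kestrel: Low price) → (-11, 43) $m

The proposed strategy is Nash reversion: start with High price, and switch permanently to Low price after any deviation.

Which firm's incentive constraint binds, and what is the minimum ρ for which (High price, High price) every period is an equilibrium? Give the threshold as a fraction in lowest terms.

BluePeak; ρ ≥ 19/22

BluePeak's threshold: (24−5)/(24−2) = 19/22.
Kestrel's threshold: (43−25)/(43−12) = 18/31.
19/22 > 18/31, so BluePeak binds and ρ* = 19/22.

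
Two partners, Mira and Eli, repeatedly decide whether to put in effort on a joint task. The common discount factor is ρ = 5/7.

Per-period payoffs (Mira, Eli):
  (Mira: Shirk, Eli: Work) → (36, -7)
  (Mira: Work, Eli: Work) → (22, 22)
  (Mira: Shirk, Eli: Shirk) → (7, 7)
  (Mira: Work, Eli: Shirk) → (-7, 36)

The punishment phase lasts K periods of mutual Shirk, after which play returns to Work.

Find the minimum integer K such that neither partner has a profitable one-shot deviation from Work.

Need Σ_{k=1}^{K} ρ^k ≥ (36−22)/(22−7) = 0.9333 at ρ = 5/7.
At K = 1 the sum is 0.7143 < 0.9333; at K = 2 it is 1.2245 ≥ 0.9333.
So the minimum punishment length is K = 2.

2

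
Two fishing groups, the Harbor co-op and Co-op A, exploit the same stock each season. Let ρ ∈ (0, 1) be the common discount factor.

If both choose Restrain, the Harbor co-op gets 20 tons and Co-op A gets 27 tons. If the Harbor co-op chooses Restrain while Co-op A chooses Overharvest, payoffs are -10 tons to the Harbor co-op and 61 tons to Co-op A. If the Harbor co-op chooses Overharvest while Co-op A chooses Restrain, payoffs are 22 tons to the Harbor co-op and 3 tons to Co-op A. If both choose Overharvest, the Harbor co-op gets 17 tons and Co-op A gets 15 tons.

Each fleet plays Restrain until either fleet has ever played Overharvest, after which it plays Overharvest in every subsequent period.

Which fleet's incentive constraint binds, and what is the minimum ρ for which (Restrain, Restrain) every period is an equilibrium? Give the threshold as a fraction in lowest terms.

the Harbor co-op's threshold: (22−20)/(22−17) = 2/5.
Co-op A's threshold: (61−27)/(61−15) = 17/23.
2/5 < 17/23, so Co-op A binds and ρ* = 17/23.

Co-op A; ρ ≥ 17/23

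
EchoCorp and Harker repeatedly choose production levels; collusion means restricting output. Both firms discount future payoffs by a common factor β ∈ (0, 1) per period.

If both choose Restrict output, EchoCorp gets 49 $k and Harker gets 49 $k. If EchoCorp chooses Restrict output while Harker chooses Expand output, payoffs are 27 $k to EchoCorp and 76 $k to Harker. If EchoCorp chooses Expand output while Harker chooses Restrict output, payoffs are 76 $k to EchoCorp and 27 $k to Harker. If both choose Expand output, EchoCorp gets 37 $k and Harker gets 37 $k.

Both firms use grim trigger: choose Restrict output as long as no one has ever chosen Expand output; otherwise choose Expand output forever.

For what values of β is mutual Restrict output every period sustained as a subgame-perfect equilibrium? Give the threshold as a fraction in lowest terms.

9/13

49/(1−β) ≥ 76 + 37β/(1−β)
49 ≥ 76 − 39β
β ≥ 27/39 = 9/13.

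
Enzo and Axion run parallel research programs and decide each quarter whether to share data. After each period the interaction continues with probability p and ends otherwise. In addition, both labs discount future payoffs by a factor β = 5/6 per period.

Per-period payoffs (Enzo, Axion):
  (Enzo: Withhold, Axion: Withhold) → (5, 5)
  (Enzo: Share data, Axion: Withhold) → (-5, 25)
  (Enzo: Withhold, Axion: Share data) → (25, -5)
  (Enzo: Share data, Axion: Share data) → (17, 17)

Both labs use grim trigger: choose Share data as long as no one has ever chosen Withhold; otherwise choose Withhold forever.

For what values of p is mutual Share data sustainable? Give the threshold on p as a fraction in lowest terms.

Expected continuation weight on next period's payoff is β·p = 5/6·p, which plays the role of the discount factor.
Cooperation requires 5/6·p ≥ (25−17)/(25−5) = 2/5, hence p ≥ 12/25.

12/25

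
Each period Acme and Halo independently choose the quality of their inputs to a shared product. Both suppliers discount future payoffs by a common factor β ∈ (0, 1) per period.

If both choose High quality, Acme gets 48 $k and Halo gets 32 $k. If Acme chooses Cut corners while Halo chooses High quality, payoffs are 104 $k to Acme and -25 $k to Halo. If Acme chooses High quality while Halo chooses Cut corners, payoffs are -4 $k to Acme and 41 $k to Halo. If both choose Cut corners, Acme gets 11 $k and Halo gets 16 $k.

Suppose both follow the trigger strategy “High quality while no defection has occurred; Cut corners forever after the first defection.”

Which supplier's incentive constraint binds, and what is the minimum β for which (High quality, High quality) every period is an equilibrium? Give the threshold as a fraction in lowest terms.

Acme; β ≥ 56/93

Acme's threshold: (104−48)/(104−11) = 56/93.
Halo's threshold: (41−32)/(41−16) = 9/25.
56/93 > 9/25, so Acme binds and β* = 56/93.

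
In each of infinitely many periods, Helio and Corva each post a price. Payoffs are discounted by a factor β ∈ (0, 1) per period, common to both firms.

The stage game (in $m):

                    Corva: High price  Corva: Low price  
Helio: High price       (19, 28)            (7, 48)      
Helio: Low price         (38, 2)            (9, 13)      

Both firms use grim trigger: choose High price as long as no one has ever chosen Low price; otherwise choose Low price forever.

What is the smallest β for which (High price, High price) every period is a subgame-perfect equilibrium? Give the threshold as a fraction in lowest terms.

19/29

Helio: cooperation gives 19 each period; deviation gives 38 once then 9 forever.
  19/(1−β) ≥ 38 + 9β/(1−β) ⇒ β ≥ 19/29.
Corva: cooperation gives 28 each period; deviation gives 48 once then 13 forever.
  β ≥ 20/35 = 4/7.
Both must hold, so the binding constraint is Helio's: β ≥ 19/29.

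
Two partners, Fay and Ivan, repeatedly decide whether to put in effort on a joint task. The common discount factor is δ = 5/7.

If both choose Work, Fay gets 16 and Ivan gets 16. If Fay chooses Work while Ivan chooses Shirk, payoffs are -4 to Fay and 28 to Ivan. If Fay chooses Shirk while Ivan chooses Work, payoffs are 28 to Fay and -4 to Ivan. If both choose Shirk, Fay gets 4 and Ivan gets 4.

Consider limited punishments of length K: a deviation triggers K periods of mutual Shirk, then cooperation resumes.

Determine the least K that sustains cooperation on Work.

IC: δ(1−δ^K)/(1−δ) ≥ (28−16)/(16−4) = 1.
With δ = 5/7: need 1 − δ^K ≥ 1·(1−5/7)/(5/7), i.e. δ^K ≤ 0.6000.
Since (5/7)^1 = 0.7143 and (5/7)^2 = 0.5102, the smallest such K is 2.

2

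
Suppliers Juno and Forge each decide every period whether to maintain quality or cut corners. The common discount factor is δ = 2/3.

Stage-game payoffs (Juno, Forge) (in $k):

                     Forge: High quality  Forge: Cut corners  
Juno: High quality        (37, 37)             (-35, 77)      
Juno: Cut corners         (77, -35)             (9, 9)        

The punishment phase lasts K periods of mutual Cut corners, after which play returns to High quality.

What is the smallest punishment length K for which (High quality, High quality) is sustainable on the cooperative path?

Need Σ_{k=1}^{K} δ^k ≥ (77−37)/(37−9) = 1.4286 at δ = 2/3.
At K = 3 the sum is 1.4074 < 1.4286; at K = 4 it is 1.6049 ≥ 1.4286.
So the minimum punishment length is K = 4.

4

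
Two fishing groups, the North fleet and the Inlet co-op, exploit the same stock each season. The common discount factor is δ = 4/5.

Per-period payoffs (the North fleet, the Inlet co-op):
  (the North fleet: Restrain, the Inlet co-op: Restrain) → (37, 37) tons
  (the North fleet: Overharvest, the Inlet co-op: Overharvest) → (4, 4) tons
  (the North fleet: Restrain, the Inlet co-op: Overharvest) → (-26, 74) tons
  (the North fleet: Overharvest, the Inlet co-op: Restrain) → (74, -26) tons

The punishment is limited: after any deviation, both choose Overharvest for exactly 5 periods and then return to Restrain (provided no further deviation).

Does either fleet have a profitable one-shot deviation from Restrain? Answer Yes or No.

No

A one-shot deviation gives 74 now, then 4 for 5 periods, then back to 37.
Gain from deviating: (74−37) today; loss: (37−4) in each of the next 5 periods.
No-deviation condition: (37−4)(δ+…+δ^5) ≥ 74−37, i.e. δ+…+δ^5 ≥ 37/33.
At δ = 4/5: δ+…+δ^5 = 2.6893 ≥ 1.1212.
So cooperation is sustainable.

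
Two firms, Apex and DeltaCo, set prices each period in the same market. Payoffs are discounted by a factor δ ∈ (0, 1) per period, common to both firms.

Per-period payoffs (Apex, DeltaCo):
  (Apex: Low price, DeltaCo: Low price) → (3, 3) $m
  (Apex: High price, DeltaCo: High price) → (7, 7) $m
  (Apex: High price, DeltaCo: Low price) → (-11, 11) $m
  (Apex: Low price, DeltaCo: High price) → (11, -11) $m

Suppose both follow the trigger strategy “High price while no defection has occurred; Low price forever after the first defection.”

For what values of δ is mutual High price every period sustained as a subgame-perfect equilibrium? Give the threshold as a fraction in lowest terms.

Cooperation forever yields 7 each period: 7/(1−δ).
Deviating yields 11 once, then 3 forever: 11 + 3δ/(1−δ).
No profitable deviation requires 7/(1−δ) ≥ 11 + 3δ/(1−δ).
Multiplying by (1−δ): 7 ≥ 11(1−δ) + 3δ = 11 − 8δ.
So 8δ ≥ 4, i.e. δ ≥ 4/8 = 1/2.

1/2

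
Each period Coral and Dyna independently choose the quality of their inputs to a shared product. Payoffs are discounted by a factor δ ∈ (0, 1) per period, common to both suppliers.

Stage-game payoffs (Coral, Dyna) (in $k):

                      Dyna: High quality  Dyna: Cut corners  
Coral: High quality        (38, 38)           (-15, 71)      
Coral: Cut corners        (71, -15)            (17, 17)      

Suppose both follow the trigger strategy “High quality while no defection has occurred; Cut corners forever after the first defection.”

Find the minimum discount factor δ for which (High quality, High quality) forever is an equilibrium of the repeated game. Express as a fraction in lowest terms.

11/18

38/(1−δ) ≥ 71 + 17δ/(1−δ)
38 ≥ 71 − 54δ
δ ≥ 33/54 = 11/18.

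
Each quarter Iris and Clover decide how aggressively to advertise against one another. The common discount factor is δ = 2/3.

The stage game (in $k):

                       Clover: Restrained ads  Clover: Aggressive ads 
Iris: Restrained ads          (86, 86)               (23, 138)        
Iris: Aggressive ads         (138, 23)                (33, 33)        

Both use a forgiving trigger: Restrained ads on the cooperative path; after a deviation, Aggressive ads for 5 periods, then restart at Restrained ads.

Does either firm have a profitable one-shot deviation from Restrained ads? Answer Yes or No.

IC: δ+…+δ^5 ≥ (138−86)/(86−33) = 52/53.
At δ = 2/3: partial sum = 1.7366 ≥ 0.9811. Cooperation sustainable.

No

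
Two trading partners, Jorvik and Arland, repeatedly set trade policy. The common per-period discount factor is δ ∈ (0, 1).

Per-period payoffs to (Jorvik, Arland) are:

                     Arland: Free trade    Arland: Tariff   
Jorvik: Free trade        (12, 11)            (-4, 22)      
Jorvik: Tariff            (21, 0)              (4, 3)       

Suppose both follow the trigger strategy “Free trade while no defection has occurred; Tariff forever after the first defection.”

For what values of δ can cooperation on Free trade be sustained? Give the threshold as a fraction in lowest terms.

11/19

Jorvik: cooperation gives 12 each period; deviation gives 21 once then 4 forever.
  12/(1−δ) ≥ 21 + 4δ/(1−δ) ⇒ δ ≥ 9/17.
Arland: cooperation gives 11 each period; deviation gives 22 once then 3 forever.
  δ ≥ 11/19.
Both must hold, so the binding constraint is Arland's: δ ≥ 11/19.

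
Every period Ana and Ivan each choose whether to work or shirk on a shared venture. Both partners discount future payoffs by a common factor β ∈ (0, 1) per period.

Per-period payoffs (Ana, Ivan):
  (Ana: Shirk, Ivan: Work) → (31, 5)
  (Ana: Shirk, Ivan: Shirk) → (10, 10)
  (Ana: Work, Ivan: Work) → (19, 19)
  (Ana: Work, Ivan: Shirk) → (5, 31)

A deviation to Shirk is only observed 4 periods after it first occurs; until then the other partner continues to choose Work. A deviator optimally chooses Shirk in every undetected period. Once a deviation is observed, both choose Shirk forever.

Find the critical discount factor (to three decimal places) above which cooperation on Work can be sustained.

The best deviation is to choose Shirk for all 4 undetected periods, earning 31 each, then 10 forever once detected.
Deviation value: 31(1−β^4)/(1−β) + 10β^4/(1−β); cooperation value: 19/(1−β).
IC: 19 ≥ 31(1−β^4) + 10β^4 = 31 − 21β^4.
So β^4 ≥ 12/21 = 4/7, giving β ≥ (4/7)^(1/4) ≈ 0.869.

0.869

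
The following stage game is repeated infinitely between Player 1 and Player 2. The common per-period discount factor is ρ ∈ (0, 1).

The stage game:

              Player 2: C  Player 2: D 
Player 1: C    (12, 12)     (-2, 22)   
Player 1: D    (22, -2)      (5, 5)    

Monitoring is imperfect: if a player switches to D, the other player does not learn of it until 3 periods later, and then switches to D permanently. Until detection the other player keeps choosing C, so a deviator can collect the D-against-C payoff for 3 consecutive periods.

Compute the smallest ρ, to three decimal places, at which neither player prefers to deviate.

0.838

A deviator earns 22 for 3 periods, then 5 forever; cooperating earns 12 forever. Multiplying the IC by (1−ρ):
12 ≥ 22(1−ρ^3) + 5ρ^3, so 17·ρ^3 ≥ 10 and ρ^3 ≥ 10/17.
ρ ≥ (10/17)^(1/3) ≈ 0.838.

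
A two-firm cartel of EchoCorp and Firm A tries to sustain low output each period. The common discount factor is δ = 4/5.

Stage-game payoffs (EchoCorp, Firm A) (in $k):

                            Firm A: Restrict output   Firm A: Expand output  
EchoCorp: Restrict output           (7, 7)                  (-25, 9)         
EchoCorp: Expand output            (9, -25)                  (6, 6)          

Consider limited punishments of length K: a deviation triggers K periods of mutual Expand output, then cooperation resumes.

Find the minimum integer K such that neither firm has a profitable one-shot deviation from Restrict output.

No profitable deviation requires (7−6)(δ+…+δ^K) ≥ 9−7, i.e. δ+…+δ^K ≥ 2 ≈ 2.0000.
With δ = 4/5, the partial sums are K=1: 0.8000, K=2: 1.4400, K=3: 1.9520, K=4: 2.3616.
K = 4 is the first length at which the sum reaches 2.0000.

4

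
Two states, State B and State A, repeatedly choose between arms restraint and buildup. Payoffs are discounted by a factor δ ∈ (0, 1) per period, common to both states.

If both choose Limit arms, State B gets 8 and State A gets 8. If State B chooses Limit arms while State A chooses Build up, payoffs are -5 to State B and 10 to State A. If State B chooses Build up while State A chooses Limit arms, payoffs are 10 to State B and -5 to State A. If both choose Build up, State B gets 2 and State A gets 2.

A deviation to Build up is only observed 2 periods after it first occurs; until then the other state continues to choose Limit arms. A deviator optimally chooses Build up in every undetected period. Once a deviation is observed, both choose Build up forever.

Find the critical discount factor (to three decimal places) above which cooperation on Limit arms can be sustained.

Deviating for the 2 undetected periods gains 10−8 = 2 per period over cooperation, then loses 8−2 = 6 per period forever once punishment starts.
Gain: 2(1 + δ + … + δ^1); loss: 6·δ^2/(1−δ).
No profitable deviation ⇔ 2(1−δ^2) ≤ 6·δ^2, i.e. δ^2 ≥ 2/(2+6) = 1/4.
Hence δ ≥ (1/4)^(1/2) ≈ 0.500.

0.500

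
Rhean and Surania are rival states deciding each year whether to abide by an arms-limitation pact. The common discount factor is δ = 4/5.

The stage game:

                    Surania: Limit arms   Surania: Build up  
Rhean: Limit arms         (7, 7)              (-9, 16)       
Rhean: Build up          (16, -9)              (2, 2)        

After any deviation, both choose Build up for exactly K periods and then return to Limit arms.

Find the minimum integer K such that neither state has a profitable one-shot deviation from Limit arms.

3

IC: δ(1−δ^K)/(1−δ) ≥ (16−7)/(7−2) = 9/5.
With δ = 4/5: need 1 − δ^K ≥ 9/5·(1−4/5)/(4/5), i.e. δ^K ≤ 0.5500.
Since (4/5)^2 = 0.6400 and (4/5)^3 = 0.5120, the smallest such K is 3.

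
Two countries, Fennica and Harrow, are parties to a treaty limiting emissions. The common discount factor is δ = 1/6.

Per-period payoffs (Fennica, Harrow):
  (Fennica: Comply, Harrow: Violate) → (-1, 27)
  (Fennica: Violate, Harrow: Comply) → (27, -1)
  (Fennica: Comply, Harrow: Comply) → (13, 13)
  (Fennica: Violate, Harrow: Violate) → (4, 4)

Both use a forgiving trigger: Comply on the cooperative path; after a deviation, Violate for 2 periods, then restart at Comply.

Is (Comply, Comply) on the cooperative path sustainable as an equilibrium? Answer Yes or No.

A one-shot deviation gives 27 now, then 4 for 2 periods, then back to 13.
Gain from deviating: (27−13) today; loss: (13−4) in each of the next 2 periods.
No-deviation condition: (13−4)(δ+…+δ^2) ≥ 27−13, i.e. δ+…+δ^2 ≥ 14/9.
At δ = 1/6: δ+…+δ^2 = 0.1944 < 1.5556.
So cooperation is not sustainable.

No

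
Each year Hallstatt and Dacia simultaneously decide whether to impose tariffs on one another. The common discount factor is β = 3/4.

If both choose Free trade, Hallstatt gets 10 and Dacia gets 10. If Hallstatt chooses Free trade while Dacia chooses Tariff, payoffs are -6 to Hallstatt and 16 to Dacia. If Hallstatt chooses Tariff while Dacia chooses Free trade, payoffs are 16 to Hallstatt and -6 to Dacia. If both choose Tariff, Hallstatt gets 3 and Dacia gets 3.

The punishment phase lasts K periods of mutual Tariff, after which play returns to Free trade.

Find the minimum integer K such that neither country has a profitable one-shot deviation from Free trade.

Need Σ_{k=1}^{K} β^k ≥ (16−10)/(10−3) = 0.8571 at β = 3/4.
At K = 1 the sum is 0.7500 < 0.8571; at K = 2 it is 1.3125 ≥ 0.8571.
So the minimum punishment length is K = 2.

2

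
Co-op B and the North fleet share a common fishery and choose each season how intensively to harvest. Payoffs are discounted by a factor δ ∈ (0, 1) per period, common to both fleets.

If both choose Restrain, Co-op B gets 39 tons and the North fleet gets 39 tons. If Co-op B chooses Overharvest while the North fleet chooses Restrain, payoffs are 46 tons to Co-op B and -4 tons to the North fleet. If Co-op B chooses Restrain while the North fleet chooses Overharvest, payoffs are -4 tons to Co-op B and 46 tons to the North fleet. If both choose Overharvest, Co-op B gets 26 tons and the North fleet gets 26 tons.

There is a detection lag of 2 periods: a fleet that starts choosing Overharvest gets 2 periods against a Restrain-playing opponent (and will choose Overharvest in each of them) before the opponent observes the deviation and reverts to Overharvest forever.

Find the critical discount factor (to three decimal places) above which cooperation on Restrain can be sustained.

The best deviation is to choose Overharvest for all 2 undetected periods, earning 46 each, then 26 forever once detected.
Deviation value: 46(1−δ^2)/(1−δ) + 26δ^2/(1−δ); cooperation value: 39/(1−δ).
IC: 39 ≥ 46(1−δ^2) + 26δ^2 = 46 − 20δ^2.
So δ^2 ≥ 7/20, giving δ ≥ (7/20)^(1/2) ≈ 0.592.

0.592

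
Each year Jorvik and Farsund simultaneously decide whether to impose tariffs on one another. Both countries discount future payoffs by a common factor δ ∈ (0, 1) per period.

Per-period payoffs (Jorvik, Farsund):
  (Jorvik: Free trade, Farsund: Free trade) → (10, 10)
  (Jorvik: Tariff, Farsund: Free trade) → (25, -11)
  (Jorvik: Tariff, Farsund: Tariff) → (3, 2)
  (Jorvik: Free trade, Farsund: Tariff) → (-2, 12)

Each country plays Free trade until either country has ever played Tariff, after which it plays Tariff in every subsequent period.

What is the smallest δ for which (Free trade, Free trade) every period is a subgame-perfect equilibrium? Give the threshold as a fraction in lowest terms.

15/22

Jorvik's threshold: (25−10)/(25−3) = 15/22.
Farsund's threshold: (12−10)/(12−2) = 1/5.
15/22 > 1/5, so Jorvik binds and δ* = 15/22.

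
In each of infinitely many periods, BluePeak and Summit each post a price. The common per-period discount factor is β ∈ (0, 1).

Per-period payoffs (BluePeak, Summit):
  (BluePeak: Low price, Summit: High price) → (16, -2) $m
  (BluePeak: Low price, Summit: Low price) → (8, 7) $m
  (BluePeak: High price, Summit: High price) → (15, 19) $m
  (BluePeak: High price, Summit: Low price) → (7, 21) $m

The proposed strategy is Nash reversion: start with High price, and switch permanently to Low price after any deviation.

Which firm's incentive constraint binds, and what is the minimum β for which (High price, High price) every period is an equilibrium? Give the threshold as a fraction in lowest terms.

Summit; β ≥ 1/7

For BluePeak: deviation gain 16−15 = 1, per-period punishment loss 15−8 = 7. IC gives β ≥ 1/8.
For Summit: gain 2, loss 12 per period, so β ≥ 2/14 = 1/7.
The tighter constraint is Summit's, so cooperation needs β ≥ 1/7.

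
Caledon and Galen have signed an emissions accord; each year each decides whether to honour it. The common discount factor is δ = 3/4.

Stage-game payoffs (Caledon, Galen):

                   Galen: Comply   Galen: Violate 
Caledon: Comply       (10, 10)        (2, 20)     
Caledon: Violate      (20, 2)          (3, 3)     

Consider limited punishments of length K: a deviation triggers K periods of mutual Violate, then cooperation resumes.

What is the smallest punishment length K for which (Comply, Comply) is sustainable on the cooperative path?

Need Σ_{k=1}^{K} δ^k ≥ (20−10)/(10−3) = 1.4286 at δ = 3/4.
At K = 2 the sum is 1.3125 < 1.4286; at K = 3 it is 1.7344 ≥ 1.4286.
So the minimum punishment length is K = 3.

3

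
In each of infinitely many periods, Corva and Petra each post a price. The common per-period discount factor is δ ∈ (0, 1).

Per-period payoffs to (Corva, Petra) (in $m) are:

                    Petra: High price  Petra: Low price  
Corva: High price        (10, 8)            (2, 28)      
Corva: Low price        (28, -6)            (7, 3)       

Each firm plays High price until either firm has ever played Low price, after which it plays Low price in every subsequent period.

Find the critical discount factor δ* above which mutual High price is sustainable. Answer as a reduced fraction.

Corva: cooperation gives 10 each period; deviation gives 28 once then 7 forever.
  10/(1−δ) ≥ 28 + 7δ/(1−δ) ⇒ δ ≥ 18/21 = 6/7.
Petra: cooperation gives 8 each period; deviation gives 28 once then 3 forever.
  δ ≥ 20/25 = 4/5.
Both must hold, so the binding constraint is Corva's: δ ≥ 6/7.

6/7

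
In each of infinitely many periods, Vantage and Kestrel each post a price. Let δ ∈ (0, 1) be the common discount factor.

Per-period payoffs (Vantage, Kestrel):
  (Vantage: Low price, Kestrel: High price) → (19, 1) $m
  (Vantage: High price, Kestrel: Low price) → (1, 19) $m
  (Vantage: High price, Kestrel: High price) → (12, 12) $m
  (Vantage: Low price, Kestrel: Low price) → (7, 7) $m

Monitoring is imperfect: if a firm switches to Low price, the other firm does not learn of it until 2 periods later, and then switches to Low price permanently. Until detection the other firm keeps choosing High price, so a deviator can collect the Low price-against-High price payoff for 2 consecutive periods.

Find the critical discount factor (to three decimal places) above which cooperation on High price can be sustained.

The best deviation is to choose Low price for all 2 undetected periods, earning 19 each, then 7 forever once detected.
Deviation value: 19(1−δ^2)/(1−δ) + 7δ^2/(1−δ); cooperation value: 12/(1−δ).
IC: 12 ≥ 19(1−δ^2) + 7δ^2 = 19 − 12δ^2.
So δ^2 ≥ 7/12, giving δ ≥ (7/12)^(1/2) ≈ 0.764.

0.764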